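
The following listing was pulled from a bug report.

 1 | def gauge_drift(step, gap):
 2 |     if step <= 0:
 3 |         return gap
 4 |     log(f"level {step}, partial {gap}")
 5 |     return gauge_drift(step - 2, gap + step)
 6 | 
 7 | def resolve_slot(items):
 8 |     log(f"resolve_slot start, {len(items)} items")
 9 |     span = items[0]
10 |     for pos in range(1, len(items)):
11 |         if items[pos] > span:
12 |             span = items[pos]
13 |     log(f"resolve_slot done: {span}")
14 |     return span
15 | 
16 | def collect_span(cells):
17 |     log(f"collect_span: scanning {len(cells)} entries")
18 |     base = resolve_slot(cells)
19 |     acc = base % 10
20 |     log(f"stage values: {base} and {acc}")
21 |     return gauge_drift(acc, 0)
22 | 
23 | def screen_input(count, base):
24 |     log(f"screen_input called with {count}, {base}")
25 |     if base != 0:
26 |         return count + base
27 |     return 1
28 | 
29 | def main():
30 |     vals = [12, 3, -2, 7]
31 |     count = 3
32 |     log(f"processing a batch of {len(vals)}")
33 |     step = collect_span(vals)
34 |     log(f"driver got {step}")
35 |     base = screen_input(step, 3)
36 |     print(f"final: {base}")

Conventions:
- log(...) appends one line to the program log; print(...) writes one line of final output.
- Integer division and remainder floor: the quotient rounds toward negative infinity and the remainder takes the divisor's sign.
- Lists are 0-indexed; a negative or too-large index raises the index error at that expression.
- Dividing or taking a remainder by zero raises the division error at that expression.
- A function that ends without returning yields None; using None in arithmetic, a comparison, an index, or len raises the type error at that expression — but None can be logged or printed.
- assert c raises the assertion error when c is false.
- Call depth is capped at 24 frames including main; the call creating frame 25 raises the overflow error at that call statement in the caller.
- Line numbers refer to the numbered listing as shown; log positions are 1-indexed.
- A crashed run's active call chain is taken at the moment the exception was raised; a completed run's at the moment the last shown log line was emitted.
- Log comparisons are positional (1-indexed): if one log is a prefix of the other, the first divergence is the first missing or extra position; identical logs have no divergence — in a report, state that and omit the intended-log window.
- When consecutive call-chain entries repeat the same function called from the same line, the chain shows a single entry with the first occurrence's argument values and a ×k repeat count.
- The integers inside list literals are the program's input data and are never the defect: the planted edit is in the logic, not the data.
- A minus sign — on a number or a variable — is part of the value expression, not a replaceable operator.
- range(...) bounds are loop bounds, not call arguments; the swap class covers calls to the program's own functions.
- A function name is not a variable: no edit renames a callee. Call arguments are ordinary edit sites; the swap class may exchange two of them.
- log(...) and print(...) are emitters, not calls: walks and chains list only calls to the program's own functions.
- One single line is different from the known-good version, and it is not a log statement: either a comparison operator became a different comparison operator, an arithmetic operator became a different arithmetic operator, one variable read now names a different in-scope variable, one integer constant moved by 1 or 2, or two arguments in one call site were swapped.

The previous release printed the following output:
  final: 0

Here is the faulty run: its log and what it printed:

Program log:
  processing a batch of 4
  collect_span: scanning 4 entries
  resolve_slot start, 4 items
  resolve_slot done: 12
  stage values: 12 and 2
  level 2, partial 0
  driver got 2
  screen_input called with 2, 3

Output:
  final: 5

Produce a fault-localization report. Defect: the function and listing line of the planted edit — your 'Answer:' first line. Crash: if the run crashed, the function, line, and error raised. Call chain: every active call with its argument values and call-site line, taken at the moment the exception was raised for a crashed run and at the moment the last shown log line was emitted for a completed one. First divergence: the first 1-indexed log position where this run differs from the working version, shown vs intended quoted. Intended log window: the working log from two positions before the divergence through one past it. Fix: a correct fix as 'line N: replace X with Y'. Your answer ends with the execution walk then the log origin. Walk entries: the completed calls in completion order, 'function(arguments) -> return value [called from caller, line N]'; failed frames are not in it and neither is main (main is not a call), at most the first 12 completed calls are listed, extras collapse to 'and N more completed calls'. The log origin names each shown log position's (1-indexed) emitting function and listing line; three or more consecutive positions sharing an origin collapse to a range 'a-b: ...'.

Answer: the defect is in screen_input at line 26.
Key observation: Every logged value matches the working version; the printed result is what differs.
Call chain: main -> screen_input(2, 3) (called at line 35).
First divergence: none (the log streams are identical).
Execution walk:
  resolve_slot([12, 3, -2, 7]) -> 12  [called from collect_span, line 18]
  gauge_drift(0, 2) -> 2  [called from gauge_drift, line 5]
  gauge_drift(2, 0) -> 2  [called from collect_span, line 21]
  collect_span([12, 3, -2, 7]) -> 2  [called from main, line 33]
  screen_input(2, 3) -> 5  [called from main, line 35]
Log origin:
  1 — main, line 32
  2 — collect_span, line 17
  3 — resolve_slot, line 8
  4 — resolve_slot, line 13
  5 — collect_span, line 20
  6 — gauge_drift, line 4
  7 — main, line 34
  8 — screen_input, line 24
A correct fix: line 26: replace `+` with `//`.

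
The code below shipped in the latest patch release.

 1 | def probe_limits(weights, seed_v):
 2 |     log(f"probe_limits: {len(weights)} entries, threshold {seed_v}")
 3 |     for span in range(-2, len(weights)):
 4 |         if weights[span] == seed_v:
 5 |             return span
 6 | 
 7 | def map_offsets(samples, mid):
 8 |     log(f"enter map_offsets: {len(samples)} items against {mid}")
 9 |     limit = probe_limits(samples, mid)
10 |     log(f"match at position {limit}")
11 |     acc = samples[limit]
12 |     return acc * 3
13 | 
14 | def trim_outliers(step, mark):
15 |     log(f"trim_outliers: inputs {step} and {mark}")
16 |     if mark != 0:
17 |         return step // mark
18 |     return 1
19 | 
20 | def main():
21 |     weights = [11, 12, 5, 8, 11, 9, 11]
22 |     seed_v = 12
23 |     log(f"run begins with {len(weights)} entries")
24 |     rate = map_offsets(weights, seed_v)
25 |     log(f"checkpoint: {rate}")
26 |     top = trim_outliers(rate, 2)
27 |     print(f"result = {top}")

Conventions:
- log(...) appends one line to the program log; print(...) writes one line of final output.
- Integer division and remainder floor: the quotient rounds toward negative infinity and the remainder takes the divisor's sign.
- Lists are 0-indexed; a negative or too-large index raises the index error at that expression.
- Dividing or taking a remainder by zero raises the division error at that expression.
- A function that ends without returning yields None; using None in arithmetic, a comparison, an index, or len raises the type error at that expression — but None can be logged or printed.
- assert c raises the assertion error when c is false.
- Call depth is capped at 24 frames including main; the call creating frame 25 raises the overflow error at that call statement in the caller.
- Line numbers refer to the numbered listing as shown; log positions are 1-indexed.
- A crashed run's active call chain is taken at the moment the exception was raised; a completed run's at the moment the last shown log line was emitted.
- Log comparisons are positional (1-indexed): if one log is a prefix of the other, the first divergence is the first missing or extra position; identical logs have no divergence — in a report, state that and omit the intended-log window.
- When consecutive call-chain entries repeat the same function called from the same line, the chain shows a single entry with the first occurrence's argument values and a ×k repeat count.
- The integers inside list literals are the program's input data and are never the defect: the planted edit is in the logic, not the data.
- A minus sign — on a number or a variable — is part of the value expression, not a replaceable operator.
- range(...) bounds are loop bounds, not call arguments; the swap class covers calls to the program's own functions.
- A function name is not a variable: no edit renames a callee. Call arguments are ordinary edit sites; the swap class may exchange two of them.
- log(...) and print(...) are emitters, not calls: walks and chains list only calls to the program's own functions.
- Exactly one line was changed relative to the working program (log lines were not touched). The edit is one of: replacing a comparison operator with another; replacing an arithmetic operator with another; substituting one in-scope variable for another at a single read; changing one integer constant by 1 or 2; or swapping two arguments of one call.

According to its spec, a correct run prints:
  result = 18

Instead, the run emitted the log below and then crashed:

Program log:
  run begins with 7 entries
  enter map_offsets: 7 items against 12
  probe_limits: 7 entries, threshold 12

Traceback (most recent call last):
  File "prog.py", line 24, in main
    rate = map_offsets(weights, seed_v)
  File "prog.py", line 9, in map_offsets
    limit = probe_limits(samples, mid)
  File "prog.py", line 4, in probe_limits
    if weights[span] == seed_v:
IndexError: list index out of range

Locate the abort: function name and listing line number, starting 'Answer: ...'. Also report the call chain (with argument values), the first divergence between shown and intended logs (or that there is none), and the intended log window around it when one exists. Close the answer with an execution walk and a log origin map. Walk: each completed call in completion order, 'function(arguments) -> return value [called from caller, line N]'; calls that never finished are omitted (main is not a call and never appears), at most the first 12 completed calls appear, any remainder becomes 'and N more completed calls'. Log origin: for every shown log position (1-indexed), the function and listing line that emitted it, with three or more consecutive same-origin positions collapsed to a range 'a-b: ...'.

Answer: the error was raised in probe_limits, line 4.
The tell: A complete run would log 'match at position 1' next, but this one stopped at 3 lines.
Call chain: main -> map_offsets([11, 12, 5, 8, 11, 9, 11], 12) (called at line 24) -> probe_limits([11, 12, 5, 8, 11, 9, 11], 12) (called at line 9).
First divergence: position 4 (shown log ended at 3 lines; the working version continues: 'match at position 1').
Intended log window:
  2: enter map_offsets: 7 items against 12
  3: probe_limits: 7 entries, threshold 12
  4: match at position 1
  5: checkpoint: 36
Execution walk:
  (no call completed)
Origin of each log line:
  1: logged in main at line 23
  2: logged in map_offsets at line 8
  3: logged in probe_limits at line 2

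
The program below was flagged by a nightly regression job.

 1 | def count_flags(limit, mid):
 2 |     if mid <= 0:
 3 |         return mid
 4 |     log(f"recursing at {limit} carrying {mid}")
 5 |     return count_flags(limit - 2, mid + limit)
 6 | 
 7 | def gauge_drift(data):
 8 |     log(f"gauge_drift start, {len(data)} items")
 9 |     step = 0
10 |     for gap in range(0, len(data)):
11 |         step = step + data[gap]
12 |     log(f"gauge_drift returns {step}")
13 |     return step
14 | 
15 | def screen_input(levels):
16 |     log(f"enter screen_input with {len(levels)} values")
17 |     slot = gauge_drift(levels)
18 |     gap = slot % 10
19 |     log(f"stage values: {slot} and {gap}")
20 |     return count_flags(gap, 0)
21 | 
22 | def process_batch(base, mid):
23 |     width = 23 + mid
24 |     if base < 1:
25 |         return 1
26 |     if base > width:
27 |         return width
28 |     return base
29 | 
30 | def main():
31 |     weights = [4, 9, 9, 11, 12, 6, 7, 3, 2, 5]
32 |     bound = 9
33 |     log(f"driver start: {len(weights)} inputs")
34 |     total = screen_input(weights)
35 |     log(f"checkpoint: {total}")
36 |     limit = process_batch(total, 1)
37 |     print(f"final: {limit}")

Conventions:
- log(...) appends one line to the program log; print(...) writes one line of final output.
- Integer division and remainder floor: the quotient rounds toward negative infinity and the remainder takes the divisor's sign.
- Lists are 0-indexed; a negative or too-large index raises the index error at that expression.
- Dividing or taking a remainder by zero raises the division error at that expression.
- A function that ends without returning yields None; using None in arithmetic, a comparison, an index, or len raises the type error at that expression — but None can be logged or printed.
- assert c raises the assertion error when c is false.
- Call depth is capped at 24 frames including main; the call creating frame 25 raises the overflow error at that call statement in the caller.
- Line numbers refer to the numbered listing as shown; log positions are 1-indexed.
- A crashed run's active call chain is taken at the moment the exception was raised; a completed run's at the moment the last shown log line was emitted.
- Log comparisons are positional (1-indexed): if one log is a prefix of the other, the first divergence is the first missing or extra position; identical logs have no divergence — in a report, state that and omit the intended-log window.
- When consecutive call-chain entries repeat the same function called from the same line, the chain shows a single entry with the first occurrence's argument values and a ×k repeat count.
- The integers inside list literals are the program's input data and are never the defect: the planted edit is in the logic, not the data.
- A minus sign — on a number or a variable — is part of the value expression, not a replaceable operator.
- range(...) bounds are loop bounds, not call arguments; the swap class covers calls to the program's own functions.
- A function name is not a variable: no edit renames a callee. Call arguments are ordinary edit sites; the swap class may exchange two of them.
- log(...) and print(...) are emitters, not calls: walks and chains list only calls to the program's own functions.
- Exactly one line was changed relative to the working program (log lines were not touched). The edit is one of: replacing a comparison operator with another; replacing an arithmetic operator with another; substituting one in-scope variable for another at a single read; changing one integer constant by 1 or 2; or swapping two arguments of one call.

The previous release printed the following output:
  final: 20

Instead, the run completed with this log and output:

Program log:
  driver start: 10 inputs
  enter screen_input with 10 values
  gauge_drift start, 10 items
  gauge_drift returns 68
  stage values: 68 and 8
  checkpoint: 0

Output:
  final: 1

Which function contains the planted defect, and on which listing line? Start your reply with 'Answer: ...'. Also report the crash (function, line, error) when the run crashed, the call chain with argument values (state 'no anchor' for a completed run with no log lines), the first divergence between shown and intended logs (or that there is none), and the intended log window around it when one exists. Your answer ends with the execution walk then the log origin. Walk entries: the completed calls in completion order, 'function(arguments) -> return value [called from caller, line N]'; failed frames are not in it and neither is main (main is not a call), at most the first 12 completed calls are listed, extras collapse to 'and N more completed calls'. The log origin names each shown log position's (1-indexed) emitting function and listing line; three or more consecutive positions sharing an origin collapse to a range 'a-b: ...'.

Answer: the defect is in count_flags at line 2.
The tell: The log first diverges at position 6: the faulty run prints 'checkpoint: 0' where the working version prints 'recursing at 8 carrying 0'.
Call chain: main.
First divergence: position 6 — shown 'checkpoint: 0', intended 'recursing at 8 carrying 0'.
Intended log window:
  4: gauge_drift returns 68
  5: stage values: 68 and 8
  6: recursing at 8 carrying 0
  7: recursing at 6 carrying 8
Execution walk:
  gauge_drift([4, 9, 9, 11, 12, 6, 7, 3, 2, 5]) -> 68  [called from screen_input, line 17]
  count_flags(8, 0) -> 0  [called from screen_input, line 20]
  screen_input([4, 9, 9, 11, 12, 6, 7, 3, 2, 5]) -> 0  [called from main, line 34]
  process_batch(0, 1) -> 1  [called from main, line 36]
Origin of each log line:
  1: emitted by main (line 33)
  2: emitted by screen_input (line 16)
  3: emitted by gauge_drift (line 8)
  4: emitted by gauge_drift (line 12)
  5: emitted by screen_input (line 19)
  6: emitted by main (line 35)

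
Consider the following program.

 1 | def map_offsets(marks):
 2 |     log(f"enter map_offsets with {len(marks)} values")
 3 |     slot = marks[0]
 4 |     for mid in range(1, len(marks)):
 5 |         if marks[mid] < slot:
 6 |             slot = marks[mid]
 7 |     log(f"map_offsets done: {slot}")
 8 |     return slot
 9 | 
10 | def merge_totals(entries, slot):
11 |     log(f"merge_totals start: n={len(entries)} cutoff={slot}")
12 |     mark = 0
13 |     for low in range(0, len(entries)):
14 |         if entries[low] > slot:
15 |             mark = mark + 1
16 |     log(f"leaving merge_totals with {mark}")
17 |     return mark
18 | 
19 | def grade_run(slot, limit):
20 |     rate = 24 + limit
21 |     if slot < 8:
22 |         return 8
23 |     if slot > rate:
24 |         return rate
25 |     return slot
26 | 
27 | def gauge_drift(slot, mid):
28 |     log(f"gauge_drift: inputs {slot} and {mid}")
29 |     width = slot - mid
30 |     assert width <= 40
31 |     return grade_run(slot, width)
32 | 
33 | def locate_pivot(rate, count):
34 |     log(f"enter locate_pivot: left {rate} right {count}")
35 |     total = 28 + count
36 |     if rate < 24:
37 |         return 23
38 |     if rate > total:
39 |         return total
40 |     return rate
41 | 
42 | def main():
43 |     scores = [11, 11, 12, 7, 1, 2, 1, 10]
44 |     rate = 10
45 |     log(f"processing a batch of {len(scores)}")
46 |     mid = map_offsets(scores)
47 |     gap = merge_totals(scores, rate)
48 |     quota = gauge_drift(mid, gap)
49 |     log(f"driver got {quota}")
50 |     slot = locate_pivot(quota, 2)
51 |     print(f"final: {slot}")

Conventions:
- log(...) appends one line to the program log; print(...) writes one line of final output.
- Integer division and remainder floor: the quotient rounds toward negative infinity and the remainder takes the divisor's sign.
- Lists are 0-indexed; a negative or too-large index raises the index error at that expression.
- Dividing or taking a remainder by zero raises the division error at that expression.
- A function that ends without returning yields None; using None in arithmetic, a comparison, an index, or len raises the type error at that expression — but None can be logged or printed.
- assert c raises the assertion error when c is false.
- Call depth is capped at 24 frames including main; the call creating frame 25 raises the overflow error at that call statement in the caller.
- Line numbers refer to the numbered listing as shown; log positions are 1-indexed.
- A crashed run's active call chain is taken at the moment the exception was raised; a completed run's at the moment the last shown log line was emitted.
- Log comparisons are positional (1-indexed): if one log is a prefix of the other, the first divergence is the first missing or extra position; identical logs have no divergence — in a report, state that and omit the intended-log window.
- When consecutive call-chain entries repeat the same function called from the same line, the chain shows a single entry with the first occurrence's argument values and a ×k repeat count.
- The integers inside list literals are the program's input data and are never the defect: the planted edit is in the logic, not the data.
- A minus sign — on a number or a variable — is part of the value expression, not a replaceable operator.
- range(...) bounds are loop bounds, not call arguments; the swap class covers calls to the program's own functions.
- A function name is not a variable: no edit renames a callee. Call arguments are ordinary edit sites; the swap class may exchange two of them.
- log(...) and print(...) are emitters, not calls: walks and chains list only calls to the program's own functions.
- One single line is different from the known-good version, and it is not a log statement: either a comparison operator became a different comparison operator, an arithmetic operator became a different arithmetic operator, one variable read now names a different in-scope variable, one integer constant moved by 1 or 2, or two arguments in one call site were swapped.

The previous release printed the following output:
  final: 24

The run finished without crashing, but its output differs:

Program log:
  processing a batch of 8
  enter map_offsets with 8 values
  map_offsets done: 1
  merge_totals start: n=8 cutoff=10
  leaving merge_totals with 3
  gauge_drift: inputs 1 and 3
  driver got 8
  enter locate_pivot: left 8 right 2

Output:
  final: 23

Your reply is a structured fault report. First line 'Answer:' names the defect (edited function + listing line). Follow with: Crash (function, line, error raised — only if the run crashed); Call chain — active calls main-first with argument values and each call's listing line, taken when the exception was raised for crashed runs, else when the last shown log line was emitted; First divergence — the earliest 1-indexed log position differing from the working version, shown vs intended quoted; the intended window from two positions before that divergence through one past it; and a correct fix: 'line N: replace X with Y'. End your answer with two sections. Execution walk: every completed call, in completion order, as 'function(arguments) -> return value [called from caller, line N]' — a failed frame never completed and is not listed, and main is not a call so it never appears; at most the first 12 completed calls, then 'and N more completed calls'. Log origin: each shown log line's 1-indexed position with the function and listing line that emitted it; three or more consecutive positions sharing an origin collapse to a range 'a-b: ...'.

Answer: the defect is in locate_pivot at line 37.
Core observation: The two runs log identically and part ways only at the printed values.
Call chain: main -> locate_pivot(8, 2) (called at line 50).
First divergence: none (the log streams are identical).
Execution walk:
  map_offsets([11, 11, 12, 7, 1, 2, 1, 10]) -> 1  [called from main, line 46]
  merge_totals([11, 11, 12, 7, 1, 2, 1, 10], 10) -> 3  [called from main, line 47]
  grade_run(1, -2) -> 8  [called from gauge_drift, line 31]
  gauge_drift(1, 3) -> 8  [called from main, line 48]
  locate_pivot(8, 2) -> 23  [called from main, line 50]
Log origin:
  1: from main, line 45
  2: from map_offsets, line 2
  3: from map_offsets, line 7
  4: from merge_totals, line 11
  5: from merge_totals, line 16
  6: from gauge_drift, line 28
  7: from main, line 49
  8: from locate_pivot, line 34
A correct fix: line 37: replace `23` with `24`.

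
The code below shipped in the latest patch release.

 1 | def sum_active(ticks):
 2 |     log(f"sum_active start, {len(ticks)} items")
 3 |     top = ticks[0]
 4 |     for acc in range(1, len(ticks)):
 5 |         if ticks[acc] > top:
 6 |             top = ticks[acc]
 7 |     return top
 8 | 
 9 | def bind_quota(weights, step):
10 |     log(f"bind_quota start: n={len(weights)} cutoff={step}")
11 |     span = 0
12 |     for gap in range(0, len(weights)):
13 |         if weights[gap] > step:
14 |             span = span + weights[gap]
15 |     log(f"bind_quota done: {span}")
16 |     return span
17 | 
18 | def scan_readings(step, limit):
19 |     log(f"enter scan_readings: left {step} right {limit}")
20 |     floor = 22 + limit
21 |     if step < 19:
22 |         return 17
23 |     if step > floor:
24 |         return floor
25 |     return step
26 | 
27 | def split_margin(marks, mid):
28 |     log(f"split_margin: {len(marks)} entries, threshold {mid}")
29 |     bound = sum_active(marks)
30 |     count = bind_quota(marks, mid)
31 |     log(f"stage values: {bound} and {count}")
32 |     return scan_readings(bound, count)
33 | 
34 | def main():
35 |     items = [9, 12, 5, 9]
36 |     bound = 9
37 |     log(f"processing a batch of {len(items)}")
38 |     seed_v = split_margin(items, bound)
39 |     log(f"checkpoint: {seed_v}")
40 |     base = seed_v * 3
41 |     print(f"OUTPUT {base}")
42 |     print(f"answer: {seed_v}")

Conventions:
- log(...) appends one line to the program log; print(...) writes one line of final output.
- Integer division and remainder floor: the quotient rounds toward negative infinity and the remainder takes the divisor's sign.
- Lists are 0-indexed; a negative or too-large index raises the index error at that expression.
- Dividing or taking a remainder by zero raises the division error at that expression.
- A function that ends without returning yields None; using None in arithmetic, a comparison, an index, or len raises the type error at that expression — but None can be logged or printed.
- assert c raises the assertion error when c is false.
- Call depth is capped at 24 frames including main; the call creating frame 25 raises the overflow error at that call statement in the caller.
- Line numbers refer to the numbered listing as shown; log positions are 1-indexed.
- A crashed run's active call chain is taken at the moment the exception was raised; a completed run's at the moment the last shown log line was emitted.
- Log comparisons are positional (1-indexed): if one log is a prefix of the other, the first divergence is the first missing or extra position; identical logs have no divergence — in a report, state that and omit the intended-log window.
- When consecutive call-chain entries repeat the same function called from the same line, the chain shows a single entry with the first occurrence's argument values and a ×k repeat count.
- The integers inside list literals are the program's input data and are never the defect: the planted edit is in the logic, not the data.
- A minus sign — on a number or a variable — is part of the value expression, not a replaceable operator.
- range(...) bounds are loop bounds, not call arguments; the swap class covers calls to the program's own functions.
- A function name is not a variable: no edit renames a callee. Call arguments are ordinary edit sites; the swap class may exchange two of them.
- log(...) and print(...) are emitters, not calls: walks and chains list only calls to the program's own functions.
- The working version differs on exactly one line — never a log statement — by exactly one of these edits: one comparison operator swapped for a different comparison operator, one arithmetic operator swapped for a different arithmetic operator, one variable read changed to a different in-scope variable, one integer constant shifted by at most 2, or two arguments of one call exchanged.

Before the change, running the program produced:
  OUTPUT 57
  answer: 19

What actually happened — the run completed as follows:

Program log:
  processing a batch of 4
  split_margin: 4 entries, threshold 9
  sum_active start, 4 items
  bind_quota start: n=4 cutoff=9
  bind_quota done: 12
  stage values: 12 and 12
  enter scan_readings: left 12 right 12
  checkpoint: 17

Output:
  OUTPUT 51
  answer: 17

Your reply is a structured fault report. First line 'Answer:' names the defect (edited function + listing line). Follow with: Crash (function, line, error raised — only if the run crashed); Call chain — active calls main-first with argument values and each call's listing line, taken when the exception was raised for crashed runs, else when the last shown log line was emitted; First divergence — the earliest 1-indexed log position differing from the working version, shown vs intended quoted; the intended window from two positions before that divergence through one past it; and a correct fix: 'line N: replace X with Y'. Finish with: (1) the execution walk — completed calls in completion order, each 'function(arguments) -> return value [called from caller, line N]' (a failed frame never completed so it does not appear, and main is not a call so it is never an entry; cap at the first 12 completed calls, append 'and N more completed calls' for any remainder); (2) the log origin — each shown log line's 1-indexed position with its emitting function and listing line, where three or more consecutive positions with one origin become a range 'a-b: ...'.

Answer: the defect is in scan_readings at line 22.
Key observation: Position 8 is the first bad log line: 'checkpoint: 17' should read 'checkpoint: 19'.
Call chain: main.
First divergence: position 8 — the shown line 'checkpoint: 17' should read 'checkpoint: 19'.
Intended log window:
  6: stage values: 12 and 12
  7: enter scan_readings: left 12 right 12
  8: checkpoint: 19
Execution walk:
  sum_active([9, 12, 5, 9]) -> 12  [called from split_margin, line 29]
  bind_quota([9, 12, 5, 9], 9) -> 12  [called from split_margin, line 30]
  scan_readings(12, 12) -> 17  [called from split_margin, line 32]
  split_margin([9, 12, 5, 9], 9) -> 17  [called from main, line 38]
Log origins:
  1 — main, line 37
  2 — split_margin, line 28
  3 — sum_active, line 2
  4 — bind_quota, line 10
  5 — bind_quota, line 15
  6 — split_margin, line 31
  7 — scan_readings, line 19
  8 — main, line 39
A correct fix: line 22: replace `17` with `19`.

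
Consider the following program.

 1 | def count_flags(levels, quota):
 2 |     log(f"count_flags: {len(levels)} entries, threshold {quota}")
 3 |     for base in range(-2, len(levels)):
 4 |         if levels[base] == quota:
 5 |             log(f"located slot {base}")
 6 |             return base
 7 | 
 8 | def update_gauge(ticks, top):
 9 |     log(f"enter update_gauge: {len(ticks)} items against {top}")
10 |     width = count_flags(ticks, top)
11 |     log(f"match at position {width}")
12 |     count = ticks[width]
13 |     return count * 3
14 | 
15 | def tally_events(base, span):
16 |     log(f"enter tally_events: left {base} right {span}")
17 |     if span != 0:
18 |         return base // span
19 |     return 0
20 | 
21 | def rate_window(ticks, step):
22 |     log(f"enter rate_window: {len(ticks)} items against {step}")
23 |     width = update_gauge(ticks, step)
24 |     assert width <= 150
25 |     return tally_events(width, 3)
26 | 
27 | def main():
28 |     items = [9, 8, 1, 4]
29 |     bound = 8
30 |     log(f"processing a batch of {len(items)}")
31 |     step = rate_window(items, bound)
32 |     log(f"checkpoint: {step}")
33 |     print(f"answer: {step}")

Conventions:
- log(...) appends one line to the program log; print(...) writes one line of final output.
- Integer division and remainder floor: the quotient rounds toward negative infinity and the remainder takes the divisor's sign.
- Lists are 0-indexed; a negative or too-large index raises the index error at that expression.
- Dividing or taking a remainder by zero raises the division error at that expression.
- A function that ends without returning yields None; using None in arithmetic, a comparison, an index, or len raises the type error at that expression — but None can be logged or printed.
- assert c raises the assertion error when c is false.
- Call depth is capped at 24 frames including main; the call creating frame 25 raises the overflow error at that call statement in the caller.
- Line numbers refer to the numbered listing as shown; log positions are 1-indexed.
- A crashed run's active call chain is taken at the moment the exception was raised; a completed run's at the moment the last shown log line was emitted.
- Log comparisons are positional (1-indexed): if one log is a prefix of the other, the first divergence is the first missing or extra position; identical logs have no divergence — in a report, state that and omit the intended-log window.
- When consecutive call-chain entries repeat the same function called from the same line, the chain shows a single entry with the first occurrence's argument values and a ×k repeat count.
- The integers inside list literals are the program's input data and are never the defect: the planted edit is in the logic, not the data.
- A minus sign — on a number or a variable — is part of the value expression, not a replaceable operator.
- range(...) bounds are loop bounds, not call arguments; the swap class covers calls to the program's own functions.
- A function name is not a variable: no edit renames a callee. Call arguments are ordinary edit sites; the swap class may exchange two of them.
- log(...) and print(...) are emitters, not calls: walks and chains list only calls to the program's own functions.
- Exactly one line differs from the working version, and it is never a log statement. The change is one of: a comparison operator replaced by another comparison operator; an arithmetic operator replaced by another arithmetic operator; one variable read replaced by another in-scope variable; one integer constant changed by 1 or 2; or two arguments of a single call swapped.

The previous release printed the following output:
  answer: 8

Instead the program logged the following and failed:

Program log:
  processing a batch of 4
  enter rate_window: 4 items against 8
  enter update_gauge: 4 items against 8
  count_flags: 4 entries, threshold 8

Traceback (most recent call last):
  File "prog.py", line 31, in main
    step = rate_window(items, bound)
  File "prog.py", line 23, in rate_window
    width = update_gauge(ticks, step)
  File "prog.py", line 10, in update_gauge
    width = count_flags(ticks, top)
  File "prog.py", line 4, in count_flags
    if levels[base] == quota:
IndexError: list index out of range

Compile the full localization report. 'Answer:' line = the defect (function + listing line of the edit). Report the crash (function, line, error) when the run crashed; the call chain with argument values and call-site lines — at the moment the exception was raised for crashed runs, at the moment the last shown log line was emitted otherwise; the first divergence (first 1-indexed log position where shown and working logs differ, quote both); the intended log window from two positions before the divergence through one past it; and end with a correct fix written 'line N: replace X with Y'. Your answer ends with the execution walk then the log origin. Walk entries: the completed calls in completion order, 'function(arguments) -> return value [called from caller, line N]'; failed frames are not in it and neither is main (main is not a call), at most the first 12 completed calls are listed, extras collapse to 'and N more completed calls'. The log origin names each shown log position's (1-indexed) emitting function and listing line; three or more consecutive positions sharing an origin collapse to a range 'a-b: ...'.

Answer: the defect is in count_flags at line 3.
The tell: The log ends early — 4 lines, where the working version next logs 'located slot 1'.
Crash: count_flags, line 4, IndexError.
Call chain: main -> rate_window([9, 8, 1, 4], 8) (called at line 31) -> update_gauge([9, 8, 1, 4], 8) (called at line 23) -> count_flags([9, 8, 1, 4], 8) (called at line 10).
First divergence: position 5; the shown log stops at 4 lines while the working version next logs 'located slot 1'.
Intended log window:
  3: enter update_gauge: 4 items against 8
  4: count_flags: 4 entries, threshold 8
  5: located slot 1
  6: match at position 1
Execution walk:
  (no call completed)
Log origin:
  1: from main, line 30
  2: from rate_window, line 22
  3: from update_gauge, line 9
  4: from count_flags, line 2
A correct fix: line 3: replace `-2` with `0`.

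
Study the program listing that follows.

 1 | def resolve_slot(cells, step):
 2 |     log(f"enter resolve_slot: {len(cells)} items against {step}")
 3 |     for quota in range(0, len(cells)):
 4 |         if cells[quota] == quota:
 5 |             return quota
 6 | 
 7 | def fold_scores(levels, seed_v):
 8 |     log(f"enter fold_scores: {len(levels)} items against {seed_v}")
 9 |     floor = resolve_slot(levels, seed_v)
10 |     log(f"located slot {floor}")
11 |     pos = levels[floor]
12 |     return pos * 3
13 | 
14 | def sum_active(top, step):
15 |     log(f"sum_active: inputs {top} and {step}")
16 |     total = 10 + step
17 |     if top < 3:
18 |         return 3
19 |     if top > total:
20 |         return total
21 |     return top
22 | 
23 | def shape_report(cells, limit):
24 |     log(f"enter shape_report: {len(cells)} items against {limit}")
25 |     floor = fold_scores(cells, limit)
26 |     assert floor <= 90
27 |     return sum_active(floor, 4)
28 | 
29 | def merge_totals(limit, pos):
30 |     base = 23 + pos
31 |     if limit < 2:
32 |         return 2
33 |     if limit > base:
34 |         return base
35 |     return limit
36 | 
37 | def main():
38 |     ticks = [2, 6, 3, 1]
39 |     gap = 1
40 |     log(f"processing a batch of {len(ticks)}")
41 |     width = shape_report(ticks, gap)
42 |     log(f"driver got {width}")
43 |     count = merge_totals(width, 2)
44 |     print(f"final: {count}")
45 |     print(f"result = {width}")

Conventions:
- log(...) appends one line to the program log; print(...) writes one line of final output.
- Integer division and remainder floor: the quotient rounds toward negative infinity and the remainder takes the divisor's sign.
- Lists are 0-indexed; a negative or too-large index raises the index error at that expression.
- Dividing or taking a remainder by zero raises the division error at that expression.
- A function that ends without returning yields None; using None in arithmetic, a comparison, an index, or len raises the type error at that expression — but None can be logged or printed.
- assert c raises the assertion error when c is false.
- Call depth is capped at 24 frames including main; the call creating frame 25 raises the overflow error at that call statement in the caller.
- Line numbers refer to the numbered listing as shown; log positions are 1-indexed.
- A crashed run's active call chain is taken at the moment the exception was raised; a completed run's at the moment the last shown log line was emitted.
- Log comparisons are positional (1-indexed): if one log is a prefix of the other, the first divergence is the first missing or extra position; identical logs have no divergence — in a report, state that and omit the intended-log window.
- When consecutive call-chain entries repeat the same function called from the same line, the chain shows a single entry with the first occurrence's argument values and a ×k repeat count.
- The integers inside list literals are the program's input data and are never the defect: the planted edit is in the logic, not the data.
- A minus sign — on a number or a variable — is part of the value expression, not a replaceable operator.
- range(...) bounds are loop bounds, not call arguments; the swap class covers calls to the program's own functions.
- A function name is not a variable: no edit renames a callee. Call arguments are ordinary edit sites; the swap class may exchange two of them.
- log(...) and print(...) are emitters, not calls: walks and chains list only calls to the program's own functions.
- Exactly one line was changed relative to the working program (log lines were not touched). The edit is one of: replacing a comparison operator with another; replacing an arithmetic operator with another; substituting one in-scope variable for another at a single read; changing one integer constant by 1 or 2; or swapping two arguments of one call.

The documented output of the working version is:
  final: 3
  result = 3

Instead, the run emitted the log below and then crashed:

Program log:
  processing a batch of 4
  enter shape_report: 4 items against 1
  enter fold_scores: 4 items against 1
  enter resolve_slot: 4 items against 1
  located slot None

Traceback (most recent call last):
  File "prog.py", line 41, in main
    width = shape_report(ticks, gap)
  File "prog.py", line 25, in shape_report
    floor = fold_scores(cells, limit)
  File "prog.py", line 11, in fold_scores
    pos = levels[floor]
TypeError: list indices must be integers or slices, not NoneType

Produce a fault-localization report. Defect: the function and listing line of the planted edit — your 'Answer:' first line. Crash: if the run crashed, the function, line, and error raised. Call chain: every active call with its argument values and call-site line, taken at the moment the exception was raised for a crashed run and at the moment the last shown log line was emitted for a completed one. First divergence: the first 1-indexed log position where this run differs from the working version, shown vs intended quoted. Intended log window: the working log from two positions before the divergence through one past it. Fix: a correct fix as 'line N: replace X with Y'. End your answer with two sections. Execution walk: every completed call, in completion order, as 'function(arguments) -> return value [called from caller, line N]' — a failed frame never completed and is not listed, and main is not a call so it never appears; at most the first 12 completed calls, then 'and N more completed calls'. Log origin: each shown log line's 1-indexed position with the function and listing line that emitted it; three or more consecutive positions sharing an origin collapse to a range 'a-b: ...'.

Answer: the defect is in resolve_slot at line 4.
Key fact: Everything matches until log position 5, which reads 'located slot None' in place of 'located slot 3'.
Crash: fold_scores, line 11, TypeError.
Call chain: main -> shape_report([2, 6, 3, 1], 1) (called at line 41) -> fold_scores([2, 6, 3, 1], 1) (called at line 25).
First divergence: position 5; shown 'located slot None' vs intended 'located slot 3'.
Intended log window:
  3: enter fold_scores: 4 items against 1
  4: enter resolve_slot: 4 items against 1
  5: located slot 3
  6: sum_active: inputs 3 and 4
Execution walk:
  resolve_slot([2, 6, 3, 1], 1) -> None  [called from fold_scores, line 9]
Log origin:
  1 — main, line 40
  2 — shape_report, line 24
  3 — fold_scores, line 8
  4 — resolve_slot, line 2
  5 — fold_scores, line 10
A correct fix: line 4: replace `cells[quota] == quota` with `cells[quota] == step`.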